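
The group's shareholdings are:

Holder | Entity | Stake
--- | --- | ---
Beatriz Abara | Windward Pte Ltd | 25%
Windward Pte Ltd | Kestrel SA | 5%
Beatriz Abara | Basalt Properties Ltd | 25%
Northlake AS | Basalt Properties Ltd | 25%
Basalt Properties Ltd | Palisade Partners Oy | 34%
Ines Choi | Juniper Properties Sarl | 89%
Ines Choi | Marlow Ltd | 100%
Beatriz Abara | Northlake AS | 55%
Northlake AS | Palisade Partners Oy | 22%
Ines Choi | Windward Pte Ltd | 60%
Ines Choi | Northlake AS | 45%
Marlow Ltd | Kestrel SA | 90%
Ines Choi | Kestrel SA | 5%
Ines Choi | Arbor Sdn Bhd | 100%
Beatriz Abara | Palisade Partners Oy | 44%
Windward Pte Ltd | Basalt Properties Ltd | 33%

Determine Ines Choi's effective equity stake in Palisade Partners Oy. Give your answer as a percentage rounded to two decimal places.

Ines reaches Palisade along 3 paths.
Via Northlake: 45% × 22% = 9.9%.
Via Northlake → Basalt: 45% × 25% × 34% = 3.825%.
Via Windward → Basalt: 60% × 33% × 34% = 6.732%.
Total: 9.9% + 3.825% + 6.732% = 20.457%.
Rounded: 20.46%.

20.46%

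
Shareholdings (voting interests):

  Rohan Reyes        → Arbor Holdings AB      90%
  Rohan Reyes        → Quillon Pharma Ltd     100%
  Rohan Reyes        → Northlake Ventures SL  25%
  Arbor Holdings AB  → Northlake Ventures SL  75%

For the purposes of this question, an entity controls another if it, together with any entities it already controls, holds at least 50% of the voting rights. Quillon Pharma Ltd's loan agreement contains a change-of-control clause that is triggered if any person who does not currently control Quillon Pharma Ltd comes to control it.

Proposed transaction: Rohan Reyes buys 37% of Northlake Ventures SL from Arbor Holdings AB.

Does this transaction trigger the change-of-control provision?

The purchase adds only to Rohan's holdings (Arbor's stake shrinks), so Rohan is the only person who could newly come to control Quillon.
Rohan holds 100% of Quillon, so Rohan controls Quillon.
So Rohan already controls Quillon before the transaction.
After the purchase, Rohan's direct stake in Northlake rises to 25% + 37% = 62%, and Arbor's stake falls to 38%.
Rohan controlled Quillon already, so this is not a new person acquiring control; every other person's position is unchanged or reduced.
No new person acquires control, so the clause is not triggered.

No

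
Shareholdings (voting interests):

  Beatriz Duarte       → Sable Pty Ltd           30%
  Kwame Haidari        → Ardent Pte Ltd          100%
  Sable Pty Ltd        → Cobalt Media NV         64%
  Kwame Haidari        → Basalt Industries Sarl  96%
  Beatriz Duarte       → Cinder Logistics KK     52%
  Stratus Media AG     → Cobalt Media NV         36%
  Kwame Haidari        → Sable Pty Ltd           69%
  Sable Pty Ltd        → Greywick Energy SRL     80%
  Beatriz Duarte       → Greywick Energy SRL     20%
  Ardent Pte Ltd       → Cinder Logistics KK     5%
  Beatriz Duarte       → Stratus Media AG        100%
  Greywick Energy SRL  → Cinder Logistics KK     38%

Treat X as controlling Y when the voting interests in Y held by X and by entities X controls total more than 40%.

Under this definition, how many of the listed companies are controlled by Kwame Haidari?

Kwame holds 100% of Ardent, so Kwame controls Ardent.
Kwame holds 96% of Basalt, so Kwame controls Basalt.
Kwame holds 69% of Sable, so Kwame controls Sable.
Sable holds 80% of Greywick, so Kwame controls Greywick.
Sable holds 64% of Cobalt, so Kwame controls Cobalt.
Greywick and Ardent together hold 38% + 5% = 43% of Cinder, so Kwame controls Cinder.
No other company's threshold is met.
Kwame controls 6 companies.

6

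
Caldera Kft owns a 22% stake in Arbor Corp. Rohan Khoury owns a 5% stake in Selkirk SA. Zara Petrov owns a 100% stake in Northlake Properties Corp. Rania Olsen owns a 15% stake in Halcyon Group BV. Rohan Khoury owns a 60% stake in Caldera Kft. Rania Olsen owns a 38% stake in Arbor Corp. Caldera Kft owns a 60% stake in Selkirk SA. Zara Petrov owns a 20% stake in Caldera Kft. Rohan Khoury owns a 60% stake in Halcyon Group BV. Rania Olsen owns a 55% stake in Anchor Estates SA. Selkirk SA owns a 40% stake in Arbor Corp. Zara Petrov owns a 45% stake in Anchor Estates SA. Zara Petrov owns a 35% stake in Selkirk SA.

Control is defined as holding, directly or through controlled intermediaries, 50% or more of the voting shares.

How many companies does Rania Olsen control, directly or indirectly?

Rania holds 55% of Anchor, so Rania controls Anchor.
No other company's threshold is met.
Rania controls 1 company.

1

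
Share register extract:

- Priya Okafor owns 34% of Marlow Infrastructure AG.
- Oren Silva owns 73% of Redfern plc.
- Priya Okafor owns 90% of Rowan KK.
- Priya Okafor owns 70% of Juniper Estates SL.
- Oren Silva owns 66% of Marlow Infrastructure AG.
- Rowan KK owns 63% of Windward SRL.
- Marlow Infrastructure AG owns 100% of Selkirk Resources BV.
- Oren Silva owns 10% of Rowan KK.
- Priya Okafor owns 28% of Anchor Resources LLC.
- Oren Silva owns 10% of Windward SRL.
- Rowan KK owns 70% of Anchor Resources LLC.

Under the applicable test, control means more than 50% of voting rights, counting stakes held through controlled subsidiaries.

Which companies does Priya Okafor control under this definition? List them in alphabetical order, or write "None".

Priya holds 90% of Rowan, so Priya controls Rowan.
Priya holds 70% of Juniper, so Priya controls Juniper.
Rowan holds 63% of Windward, so Priya controls Windward.
Rowan and Priya together hold 70% + 28% = 98% of Anchor, so Priya controls Anchor.
No other company's threshold is met.

Anchor Resources LLC, Juniper Estates SL, Rowan KK, Windward SRL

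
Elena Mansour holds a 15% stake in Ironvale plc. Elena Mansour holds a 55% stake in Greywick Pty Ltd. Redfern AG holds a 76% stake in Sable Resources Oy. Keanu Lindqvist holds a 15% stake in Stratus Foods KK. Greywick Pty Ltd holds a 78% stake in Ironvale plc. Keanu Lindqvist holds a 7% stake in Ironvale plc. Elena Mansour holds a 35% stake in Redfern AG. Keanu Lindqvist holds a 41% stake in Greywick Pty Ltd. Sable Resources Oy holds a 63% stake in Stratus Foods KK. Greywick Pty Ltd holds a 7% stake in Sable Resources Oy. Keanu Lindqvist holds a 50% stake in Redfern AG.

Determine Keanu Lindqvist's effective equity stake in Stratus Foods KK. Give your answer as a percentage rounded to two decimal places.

40.75%

Keanu reaches Stratus along 3 paths.
Via Redfern → Sable: 50% × 76% × 63% = 23.94%.
Via Greywick → Sable: 41% × 7% × 63% = 1.8081%.
Direct stake: 15% = 15%.
Total: 23.94% + 1.8081% + 15% = 40.7481%.
Rounded: 40.75%.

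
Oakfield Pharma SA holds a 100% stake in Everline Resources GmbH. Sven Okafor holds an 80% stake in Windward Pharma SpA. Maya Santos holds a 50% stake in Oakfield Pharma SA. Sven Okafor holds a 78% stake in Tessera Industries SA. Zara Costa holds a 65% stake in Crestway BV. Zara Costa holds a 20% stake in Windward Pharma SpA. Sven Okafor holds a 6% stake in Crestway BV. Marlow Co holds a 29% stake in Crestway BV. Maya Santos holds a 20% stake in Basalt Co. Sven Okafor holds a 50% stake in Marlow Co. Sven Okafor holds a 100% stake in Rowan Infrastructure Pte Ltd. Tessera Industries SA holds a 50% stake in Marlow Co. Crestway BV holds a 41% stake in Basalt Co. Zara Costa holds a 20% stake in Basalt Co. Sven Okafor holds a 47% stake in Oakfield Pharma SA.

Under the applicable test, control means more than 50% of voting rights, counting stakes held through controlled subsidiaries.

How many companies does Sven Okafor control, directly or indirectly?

Sven holds 80% of Windward, so Sven controls Windward.
Sven holds 78% of Tessera, so Sven controls Tessera.
Tessera and Sven together hold 50% + 50% = 100% of Marlow, so Sven controls Marlow.
Sven holds 100% of Rowan, so Sven controls Rowan.
No other company's threshold is met.
Sven controls 4 companies.

4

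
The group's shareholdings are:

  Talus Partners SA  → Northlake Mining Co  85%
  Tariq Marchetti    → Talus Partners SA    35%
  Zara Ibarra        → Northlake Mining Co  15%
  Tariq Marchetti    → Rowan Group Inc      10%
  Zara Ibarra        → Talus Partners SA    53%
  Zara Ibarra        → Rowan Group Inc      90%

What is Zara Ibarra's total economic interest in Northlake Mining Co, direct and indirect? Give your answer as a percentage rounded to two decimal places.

60.05%

Zara reaches Northlake along 2 paths.
Via Talus: 53% × 85% = 45.05%.
Direct stake: 15% = 15%.
Total: 45.05% + 15% = 60.05%.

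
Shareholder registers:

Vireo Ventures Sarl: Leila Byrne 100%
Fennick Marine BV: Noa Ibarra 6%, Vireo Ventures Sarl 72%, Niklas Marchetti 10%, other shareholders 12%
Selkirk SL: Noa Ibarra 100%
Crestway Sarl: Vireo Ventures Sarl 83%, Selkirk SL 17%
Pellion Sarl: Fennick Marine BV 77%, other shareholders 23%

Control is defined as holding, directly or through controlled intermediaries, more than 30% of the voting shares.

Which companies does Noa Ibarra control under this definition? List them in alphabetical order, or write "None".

Selkirk SL

Noa holds 100% of Selkirk, so Noa controls Selkirk.
No other company's threshold is met.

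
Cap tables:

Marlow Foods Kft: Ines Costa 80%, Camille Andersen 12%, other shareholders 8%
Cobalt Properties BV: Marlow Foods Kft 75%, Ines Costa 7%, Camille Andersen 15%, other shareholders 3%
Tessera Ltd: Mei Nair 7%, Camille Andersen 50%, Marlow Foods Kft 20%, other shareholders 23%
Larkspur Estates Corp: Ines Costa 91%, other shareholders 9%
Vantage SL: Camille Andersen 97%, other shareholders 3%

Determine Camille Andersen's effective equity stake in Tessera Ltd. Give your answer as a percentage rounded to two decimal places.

Camille reaches Tessera along 2 paths.
Direct stake: 50% = 50%.
Via Marlow: 12% × 20% = 2.4%.
Total: 50% + 2.4% = 52.4%.
Rounded: 52.40%.

52.40%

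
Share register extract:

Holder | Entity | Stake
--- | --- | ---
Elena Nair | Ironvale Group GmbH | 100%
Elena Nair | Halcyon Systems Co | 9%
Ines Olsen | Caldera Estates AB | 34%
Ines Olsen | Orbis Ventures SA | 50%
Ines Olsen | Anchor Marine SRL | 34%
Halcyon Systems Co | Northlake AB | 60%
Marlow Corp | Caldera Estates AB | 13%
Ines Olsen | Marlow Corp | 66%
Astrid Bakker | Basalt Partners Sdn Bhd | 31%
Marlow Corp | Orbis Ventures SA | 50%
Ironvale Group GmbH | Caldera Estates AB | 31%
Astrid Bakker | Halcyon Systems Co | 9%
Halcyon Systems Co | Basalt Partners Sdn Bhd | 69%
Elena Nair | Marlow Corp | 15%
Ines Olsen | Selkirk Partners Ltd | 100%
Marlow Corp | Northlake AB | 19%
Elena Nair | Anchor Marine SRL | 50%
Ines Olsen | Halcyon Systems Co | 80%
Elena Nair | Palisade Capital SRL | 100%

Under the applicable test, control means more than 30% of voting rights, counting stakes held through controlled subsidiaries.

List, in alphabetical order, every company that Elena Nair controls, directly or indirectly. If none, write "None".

Elena holds 100% of Ironvale, so Elena controls Ironvale.
Elena holds 100% of Palisade, so Elena controls Palisade.
Elena holds 50% of Anchor, so Elena controls Anchor.
Ironvale holds 31% of Caldera, so Elena controls Caldera.
No other company's threshold is met.

Anchor Marine SRL, Caldera Estates AB, Ironvale Group GmbH, Palisade Capital SRL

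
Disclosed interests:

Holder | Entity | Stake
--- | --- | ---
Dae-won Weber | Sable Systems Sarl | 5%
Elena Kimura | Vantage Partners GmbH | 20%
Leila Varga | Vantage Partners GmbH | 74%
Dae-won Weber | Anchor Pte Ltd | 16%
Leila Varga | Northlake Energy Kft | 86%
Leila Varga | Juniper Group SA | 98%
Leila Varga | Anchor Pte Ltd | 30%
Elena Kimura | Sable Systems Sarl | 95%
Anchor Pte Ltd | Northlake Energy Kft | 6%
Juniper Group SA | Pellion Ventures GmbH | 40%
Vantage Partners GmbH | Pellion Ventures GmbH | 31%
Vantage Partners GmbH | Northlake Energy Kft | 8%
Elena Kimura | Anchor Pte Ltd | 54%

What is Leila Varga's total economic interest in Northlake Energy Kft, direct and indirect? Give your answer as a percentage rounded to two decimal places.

93.72%

Leila reaches Northlake along 3 paths.
Via Anchor: 30% × 6% = 1.8%.
Direct stake: 86% = 86%.
Via Vantage: 74% × 8% = 5.92%.
Total: 1.8% + 86% + 5.92% = 93.72%.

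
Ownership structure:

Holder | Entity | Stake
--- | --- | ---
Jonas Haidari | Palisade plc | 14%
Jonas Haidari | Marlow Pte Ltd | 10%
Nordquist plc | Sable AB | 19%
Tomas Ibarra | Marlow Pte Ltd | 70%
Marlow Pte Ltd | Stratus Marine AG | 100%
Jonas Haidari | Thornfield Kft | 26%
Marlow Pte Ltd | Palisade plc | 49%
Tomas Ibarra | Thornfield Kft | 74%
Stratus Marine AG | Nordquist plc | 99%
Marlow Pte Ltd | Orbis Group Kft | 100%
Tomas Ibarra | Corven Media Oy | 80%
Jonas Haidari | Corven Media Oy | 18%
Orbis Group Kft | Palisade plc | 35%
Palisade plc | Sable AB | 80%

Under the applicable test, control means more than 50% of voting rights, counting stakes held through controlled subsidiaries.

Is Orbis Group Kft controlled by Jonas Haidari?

No

Jonas's largest direct stake is 26% in Thornfield, which does not meet the threshold, so Jonas controls no company.
Neither Jonas nor any entity Jonas controls holds any voting interest in Orbis.
So Jonas does not control Orbis.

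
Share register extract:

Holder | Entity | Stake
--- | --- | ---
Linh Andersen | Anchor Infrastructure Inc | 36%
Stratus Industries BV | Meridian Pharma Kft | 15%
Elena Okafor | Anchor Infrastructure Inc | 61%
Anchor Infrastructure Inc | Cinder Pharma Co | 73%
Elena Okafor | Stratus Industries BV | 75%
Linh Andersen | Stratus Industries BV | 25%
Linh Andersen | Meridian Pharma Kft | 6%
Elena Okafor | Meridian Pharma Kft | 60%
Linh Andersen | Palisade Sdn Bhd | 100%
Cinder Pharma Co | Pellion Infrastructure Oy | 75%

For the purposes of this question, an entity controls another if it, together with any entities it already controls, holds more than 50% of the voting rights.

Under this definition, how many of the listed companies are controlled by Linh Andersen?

1

Linh holds 100% of Palisade, so Linh controls Palisade.
No other company's threshold is met.
Linh controls 1 company.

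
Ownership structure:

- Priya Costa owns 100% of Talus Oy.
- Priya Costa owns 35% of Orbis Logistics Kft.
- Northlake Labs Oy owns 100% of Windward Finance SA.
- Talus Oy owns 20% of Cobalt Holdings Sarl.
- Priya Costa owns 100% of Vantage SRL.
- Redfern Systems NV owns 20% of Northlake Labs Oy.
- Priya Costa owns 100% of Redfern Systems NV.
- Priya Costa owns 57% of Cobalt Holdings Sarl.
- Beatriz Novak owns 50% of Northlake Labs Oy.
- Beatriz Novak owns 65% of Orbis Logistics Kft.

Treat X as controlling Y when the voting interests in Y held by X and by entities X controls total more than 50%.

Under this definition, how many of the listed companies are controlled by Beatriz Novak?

1

Beatriz holds 65% of Orbis, so Beatriz controls Orbis.
No other company's threshold is met.
Beatriz controls 1 company.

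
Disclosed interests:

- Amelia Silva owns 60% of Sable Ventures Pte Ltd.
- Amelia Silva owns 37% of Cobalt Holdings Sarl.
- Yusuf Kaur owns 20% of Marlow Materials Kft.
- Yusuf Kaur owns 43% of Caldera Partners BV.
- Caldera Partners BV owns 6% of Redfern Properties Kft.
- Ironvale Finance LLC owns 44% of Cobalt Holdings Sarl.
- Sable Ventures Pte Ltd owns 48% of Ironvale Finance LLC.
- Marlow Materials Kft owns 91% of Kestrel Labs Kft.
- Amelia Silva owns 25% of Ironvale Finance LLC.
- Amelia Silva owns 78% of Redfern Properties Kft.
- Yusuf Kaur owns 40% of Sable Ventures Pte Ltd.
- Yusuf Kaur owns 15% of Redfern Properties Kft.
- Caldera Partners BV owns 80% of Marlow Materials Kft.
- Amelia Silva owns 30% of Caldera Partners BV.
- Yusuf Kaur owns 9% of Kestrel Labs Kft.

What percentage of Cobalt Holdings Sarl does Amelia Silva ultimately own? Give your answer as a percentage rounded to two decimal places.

Amelia reaches Cobalt along 3 paths.
Direct stake: 37% = 37%.
Via Sable → Ironvale: 60% × 48% × 44% = 12.672%.
Via Ironvale: 25% × 44% = 11%.
Total: 37% + 12.672% + 11% = 60.672%.
Rounded: 60.67%.

60.67%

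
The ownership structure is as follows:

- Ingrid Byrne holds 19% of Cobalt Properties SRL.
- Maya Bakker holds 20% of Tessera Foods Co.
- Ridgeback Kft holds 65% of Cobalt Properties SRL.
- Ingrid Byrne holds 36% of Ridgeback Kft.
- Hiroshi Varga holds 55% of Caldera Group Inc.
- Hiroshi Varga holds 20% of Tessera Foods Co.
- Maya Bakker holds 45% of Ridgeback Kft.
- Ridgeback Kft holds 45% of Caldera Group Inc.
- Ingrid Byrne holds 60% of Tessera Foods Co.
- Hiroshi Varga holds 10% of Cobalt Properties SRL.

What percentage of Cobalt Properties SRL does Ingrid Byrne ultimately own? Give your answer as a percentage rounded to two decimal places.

42.40%

Ingrid reaches Cobalt along 2 paths.
Direct stake: 19% = 19%.
Via Ridgeback: 36% × 65% = 23.4%.
Total: 19% + 23.4% = 42.4%.
Rounded: 42.40%.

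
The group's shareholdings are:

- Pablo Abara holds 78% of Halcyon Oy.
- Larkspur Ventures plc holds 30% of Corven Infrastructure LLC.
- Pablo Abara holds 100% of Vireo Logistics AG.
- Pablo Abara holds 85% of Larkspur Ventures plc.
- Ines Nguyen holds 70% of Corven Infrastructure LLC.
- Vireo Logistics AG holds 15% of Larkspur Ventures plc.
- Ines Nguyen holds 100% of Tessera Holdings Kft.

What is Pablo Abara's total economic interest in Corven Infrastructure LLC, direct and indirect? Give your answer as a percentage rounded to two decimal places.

30.00%

Pablo reaches Corven along 2 paths.
Via Larkspur: 85% × 30% = 25.5%.
Via Vireo → Larkspur: 100% × 15% × 30% = 4.5%.
Total: 25.5% + 4.5% = 30%.
Rounded: 30.00%.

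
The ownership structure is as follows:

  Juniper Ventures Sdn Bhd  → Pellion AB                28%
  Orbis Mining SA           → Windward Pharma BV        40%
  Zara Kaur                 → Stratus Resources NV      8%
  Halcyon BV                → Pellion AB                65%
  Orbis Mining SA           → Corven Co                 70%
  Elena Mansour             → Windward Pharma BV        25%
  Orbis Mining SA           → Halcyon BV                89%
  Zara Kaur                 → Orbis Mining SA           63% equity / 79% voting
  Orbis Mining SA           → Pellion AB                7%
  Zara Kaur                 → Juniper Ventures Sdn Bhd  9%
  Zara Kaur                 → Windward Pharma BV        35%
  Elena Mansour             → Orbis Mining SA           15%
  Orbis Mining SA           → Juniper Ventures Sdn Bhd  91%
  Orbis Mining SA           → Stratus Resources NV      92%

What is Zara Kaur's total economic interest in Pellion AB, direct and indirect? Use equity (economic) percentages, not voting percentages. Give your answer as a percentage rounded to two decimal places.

Zara reaches Pellion along 4 paths.
Via Orbis: 63% × 7% = 4.41%.
Via Orbis → Halcyon: 63% × 89% × 65% = 36.4455%.
Via Orbis → Juniper: 63% × 91% × 28% = 16.0524%.
Via Juniper: 9% × 28% = 2.52%.
Total: 4.41% + 36.4455% + 16.0524% + 2.52% = 59.4279%.
Rounded: 59.43%.

59.43%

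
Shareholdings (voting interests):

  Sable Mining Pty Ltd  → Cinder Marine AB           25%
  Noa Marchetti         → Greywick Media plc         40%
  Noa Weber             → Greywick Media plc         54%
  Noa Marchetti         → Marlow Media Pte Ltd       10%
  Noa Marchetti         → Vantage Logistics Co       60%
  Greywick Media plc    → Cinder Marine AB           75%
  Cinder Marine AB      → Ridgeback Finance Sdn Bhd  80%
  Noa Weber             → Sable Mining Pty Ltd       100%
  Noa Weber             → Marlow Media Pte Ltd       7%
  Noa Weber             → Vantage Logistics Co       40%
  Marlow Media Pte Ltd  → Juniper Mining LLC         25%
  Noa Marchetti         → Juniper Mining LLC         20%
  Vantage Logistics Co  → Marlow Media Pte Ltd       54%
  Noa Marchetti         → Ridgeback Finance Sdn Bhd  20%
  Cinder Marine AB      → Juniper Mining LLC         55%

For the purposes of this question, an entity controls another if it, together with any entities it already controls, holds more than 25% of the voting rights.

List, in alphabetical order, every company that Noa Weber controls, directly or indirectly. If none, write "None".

Noa Weber holds 54% of Greywick, so Noa Weber controls Greywick.
Noa Weber holds 100% of Sable, so Noa Weber controls Sable.
Noa Weber holds 40% of Vantage, so Noa Weber controls Vantage.
Noa Weber and Vantage together hold 7% + 54% = 61% of Marlow, so Noa Weber controls Marlow.
Sable and Greywick together hold 25% + 75% = 100% of Cinder, so Noa Weber controls Cinder.
Cinder holds 80% of Ridgeback, so Noa Weber controls Ridgeback.
Cinder and Marlow together hold 55% + 25% = 80% of Juniper, so Noa Weber controls Juniper.

Cinder Marine AB, Greywick Media plc, Juniper Mining LLC, Marlow Media Pte Ltd, Ridgeback Finance Sdn Bhd, Sable Mining Pty Ltd, Vantage Logistics Co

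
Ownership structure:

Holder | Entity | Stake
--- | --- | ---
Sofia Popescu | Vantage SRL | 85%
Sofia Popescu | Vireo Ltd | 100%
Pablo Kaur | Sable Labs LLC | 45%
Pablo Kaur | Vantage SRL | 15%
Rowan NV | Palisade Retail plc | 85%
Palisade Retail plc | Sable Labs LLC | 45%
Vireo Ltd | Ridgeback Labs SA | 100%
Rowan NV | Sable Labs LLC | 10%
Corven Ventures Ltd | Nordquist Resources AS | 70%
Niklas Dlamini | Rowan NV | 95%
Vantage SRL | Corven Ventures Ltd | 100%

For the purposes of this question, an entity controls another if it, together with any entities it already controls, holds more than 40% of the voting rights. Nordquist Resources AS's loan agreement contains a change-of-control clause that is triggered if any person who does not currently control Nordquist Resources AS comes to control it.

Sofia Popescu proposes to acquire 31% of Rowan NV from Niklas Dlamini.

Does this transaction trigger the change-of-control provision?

No

The purchase adds only to Sofia's holdings (Niklas's stake shrinks), so Sofia is the only person who could newly come to control Nordquist.
Sofia holds 85% of Vantage, so Sofia controls Vantage.
Vantage holds 100% of Corven, so Sofia controls Corven.
Corven holds 70% of Nordquist, so Sofia controls Nordquist.
So Sofia already controls Nordquist before the transaction.
After the purchase, Sofia holds 31% of Rowan directly, and Niklas's stake falls to 64%.
Sofia controlled Nordquist already, so this is not a new person acquiring control; every other person's position is unchanged or reduced.
No new person acquires control, so the clause is not triggered.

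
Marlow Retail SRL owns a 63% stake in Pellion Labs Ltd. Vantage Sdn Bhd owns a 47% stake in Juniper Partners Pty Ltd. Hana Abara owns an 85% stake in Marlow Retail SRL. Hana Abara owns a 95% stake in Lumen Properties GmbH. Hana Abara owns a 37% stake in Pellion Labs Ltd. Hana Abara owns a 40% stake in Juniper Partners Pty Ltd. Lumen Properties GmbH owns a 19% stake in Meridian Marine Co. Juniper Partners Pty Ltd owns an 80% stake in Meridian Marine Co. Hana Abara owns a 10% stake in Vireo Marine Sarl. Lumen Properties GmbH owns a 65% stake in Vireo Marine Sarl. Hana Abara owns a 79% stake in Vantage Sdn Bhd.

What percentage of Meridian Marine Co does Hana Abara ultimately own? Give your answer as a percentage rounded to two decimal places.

Hana reaches Meridian along 3 paths.
Via Juniper: 40% × 80% = 32%.
Via Vantage → Juniper: 79% × 47% × 80% = 29.704%.
Via Lumen: 95% × 19% = 18.05%.
Total: 32% + 29.704% + 18.05% = 79.754%.
Rounded: 79.75%.

79.75%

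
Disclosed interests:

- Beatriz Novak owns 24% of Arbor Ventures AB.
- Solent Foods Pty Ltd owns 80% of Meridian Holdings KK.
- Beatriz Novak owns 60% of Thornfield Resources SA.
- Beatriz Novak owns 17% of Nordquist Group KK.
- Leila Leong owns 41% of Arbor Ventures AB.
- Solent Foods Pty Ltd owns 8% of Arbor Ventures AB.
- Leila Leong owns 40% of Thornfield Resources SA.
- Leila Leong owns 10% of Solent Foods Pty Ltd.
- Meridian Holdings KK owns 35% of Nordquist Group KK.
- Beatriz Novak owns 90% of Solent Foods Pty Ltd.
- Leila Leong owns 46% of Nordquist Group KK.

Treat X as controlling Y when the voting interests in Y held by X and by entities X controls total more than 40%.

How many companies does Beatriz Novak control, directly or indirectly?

4

Beatriz holds 90% of Solent, so Beatriz controls Solent.
Solent holds 80% of Meridian, so Beatriz controls Meridian.
Beatriz holds 60% of Thornfield, so Beatriz controls Thornfield.
Meridian and Beatriz together hold 35% + 17% = 52% of Nordquist, so Beatriz controls Nordquist.
No other company's threshold is met.
Beatriz controls 4 companies.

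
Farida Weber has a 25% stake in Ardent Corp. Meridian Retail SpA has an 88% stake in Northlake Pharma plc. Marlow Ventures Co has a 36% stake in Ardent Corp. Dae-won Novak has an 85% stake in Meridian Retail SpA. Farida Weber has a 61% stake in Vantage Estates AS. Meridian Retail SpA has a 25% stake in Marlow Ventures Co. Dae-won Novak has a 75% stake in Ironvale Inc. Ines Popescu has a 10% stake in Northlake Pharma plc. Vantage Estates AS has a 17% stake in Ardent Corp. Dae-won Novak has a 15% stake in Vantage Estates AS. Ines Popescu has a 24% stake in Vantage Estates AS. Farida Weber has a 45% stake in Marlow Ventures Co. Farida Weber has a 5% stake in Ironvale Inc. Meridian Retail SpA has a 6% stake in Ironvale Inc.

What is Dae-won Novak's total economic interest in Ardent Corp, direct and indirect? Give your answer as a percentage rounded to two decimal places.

Dae-won reaches Ardent along 2 paths.
Via Meridian → Marlow: 85% × 25% × 36% = 7.65%.
Via Vantage: 15% × 17% = 2.55%.
Total: 7.65% + 2.55% = 10.2%.
Rounded: 10.20%.

10.20%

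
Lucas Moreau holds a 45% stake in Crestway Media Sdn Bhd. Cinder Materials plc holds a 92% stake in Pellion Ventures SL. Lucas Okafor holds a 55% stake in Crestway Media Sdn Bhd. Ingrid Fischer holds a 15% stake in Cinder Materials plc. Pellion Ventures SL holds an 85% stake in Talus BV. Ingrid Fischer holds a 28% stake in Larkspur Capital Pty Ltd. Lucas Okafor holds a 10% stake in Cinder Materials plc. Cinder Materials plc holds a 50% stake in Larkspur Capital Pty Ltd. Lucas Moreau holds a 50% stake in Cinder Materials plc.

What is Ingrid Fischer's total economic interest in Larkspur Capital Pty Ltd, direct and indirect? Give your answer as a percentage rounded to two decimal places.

35.50%

Ingrid reaches Larkspur along 2 paths.
Direct stake: 28% = 28%.
Via Cinder: 15% × 50% = 7.5%.
Total: 28% + 7.5% = 35.5%.
Rounded: 35.50%.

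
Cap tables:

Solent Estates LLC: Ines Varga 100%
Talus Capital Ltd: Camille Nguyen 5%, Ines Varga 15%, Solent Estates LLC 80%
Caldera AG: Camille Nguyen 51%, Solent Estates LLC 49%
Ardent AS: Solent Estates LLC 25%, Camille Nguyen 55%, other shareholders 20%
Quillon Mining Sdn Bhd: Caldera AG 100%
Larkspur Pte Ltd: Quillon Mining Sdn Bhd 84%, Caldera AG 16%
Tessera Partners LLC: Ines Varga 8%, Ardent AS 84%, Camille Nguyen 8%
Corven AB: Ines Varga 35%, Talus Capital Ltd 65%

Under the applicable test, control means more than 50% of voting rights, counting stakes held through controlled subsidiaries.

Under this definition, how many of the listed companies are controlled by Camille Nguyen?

Camille holds 51% of Caldera, so Camille controls Caldera.
Camille holds 55% of Ardent, so Camille controls Ardent.
Caldera holds 100% of Quillon, so Camille controls Quillon.
Quillon and Caldera together hold 84% + 16% = 100% of Larkspur, so Camille controls Larkspur.
Ardent and Camille together hold 84% + 8% = 92% of Tessera, so Camille controls Tessera.
No other company's threshold is met.
Camille controls 5 companies.

5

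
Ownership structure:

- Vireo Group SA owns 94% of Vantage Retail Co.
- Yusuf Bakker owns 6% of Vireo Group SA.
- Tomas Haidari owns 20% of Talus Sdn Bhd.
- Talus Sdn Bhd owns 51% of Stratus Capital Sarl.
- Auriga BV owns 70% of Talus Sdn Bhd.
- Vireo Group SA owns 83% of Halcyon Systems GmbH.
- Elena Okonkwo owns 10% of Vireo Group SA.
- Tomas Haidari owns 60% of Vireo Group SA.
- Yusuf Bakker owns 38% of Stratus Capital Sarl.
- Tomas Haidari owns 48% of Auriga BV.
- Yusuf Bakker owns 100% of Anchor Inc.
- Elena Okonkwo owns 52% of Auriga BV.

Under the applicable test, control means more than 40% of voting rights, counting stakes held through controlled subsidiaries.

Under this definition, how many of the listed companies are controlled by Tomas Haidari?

6

Tomas holds 60% of Vireo, so Tomas controls Vireo.
Tomas holds 48% of Auriga, so Tomas controls Auriga.
Tomas and Auriga together hold 20% + 70% = 90% of Talus, so Tomas controls Talus.
Vireo holds 94% of Vantage, so Tomas controls Vantage.
Talus holds 51% of Stratus, so Tomas controls Stratus.
Vireo holds 83% of Halcyon, so Tomas controls Halcyon.
No other company's threshold is met.
Tomas controls 6 companies.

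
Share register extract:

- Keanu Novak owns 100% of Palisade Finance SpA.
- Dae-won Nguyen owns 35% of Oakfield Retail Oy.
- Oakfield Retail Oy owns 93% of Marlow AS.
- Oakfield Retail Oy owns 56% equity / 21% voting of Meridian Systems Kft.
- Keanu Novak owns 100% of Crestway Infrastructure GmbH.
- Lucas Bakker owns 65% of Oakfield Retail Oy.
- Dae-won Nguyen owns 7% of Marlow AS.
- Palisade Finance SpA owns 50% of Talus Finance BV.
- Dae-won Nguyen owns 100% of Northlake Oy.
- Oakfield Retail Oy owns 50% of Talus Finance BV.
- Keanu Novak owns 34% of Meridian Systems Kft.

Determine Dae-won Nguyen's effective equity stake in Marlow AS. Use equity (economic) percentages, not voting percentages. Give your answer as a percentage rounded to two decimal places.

Dae-won reaches Marlow along 2 paths.
Via Oakfield: 35% × 93% = 32.55%.
Direct stake: 7% = 7%.
Total: 32.55% + 7% = 39.55%.

39.55%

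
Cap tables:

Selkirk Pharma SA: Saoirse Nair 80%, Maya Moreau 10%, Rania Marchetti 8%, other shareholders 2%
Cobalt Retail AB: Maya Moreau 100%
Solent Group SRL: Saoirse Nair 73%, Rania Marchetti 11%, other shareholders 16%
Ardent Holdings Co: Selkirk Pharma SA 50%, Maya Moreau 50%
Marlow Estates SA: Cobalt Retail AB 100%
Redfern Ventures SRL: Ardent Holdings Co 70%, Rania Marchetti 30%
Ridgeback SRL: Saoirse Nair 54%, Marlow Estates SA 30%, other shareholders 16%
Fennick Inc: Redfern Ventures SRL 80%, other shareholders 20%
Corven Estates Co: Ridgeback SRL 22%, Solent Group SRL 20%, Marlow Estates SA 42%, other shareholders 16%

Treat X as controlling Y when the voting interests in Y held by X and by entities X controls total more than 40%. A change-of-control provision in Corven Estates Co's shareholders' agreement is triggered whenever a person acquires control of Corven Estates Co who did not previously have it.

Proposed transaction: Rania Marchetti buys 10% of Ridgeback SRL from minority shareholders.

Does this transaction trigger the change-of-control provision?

The purchase changes only Rania's holdings, so Rania is the only person who could newly come to control Corven.
Rania's largest direct stake is 30% in Redfern, which does not meet the threshold, so Rania controls no company.
Neither Rania nor any entity Rania controls holds any voting interest in Corven.
So before the transaction, Rania does not control Corven.
After the purchase, Rania holds 10% of Ridgeback directly.
Rania's side now holds 10% of Ridgeback, not > 40%, so Rania still does not control Ridgeback.
After the transaction, neither Rania nor any entity Rania controls holds a voting interest in Corven, so Rania still does not control it.
No new person acquires control, so the clause is not triggered.

No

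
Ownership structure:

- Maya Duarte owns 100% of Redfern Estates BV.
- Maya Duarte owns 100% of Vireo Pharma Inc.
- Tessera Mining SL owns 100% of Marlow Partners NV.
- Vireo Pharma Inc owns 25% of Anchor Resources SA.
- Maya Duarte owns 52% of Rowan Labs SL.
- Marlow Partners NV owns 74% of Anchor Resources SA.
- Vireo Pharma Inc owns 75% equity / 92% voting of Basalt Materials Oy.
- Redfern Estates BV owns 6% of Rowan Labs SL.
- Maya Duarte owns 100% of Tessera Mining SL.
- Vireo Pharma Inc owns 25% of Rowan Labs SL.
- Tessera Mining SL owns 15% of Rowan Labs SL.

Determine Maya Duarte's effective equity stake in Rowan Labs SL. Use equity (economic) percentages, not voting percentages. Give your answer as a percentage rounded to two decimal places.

98.00%

Maya reaches Rowan along 4 paths.
Direct stake: 52% = 52%.
Via Vireo: 100% × 25% = 25%.
Via Redfern: 100% × 6% = 6%.
Via Tessera: 100% × 15% = 15%.
Total: 52% + 25% + 6% + 15% = 98%.
Rounded: 98.00%.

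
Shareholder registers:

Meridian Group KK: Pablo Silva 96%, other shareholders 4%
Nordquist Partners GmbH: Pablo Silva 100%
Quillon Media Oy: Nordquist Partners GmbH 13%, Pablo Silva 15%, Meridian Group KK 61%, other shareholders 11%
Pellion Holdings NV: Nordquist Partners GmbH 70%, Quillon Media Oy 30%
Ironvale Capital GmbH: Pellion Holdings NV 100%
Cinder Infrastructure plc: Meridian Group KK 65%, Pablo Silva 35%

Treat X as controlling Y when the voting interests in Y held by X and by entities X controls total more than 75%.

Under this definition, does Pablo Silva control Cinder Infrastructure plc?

Yes

Pablo holds 96% of Meridian, so Pablo controls Meridian.
Meridian and Pablo together hold 65% + 35% = 100% of Cinder, so Pablo controls Cinder.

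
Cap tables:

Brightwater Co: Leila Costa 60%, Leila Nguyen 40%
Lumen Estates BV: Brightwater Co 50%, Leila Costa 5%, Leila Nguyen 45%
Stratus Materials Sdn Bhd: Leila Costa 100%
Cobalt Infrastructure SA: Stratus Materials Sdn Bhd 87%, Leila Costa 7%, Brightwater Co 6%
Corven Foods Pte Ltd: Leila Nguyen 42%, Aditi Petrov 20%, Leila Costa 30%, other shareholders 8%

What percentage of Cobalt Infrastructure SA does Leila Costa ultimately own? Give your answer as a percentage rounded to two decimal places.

97.60%

Leila Costa reaches Cobalt along 3 paths.
Via Stratus: 100% × 87% = 87%.
Direct stake: 7% = 7%.
Via Brightwater: 60% × 6% = 3.6%.
Total: 87% + 7% + 3.6% = 97.6%.
Rounded: 97.60%.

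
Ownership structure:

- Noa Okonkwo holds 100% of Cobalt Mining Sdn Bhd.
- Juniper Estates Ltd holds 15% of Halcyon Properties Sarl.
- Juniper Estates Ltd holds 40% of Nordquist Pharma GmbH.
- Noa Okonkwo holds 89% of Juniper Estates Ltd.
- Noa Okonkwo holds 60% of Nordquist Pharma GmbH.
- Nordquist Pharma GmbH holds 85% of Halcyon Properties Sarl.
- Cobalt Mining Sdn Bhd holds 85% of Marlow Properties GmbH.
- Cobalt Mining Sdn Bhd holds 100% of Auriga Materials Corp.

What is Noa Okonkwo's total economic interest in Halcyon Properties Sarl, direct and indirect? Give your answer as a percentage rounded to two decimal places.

94.61%

Noa reaches Halcyon along 3 paths.
Via Juniper: 89% × 15% = 13.35%.
Via Nordquist: 60% × 85% = 51%.
Via Juniper → Nordquist: 89% × 40% × 85% = 30.26%.
Total: 13.35% + 51% + 30.26% = 94.61%.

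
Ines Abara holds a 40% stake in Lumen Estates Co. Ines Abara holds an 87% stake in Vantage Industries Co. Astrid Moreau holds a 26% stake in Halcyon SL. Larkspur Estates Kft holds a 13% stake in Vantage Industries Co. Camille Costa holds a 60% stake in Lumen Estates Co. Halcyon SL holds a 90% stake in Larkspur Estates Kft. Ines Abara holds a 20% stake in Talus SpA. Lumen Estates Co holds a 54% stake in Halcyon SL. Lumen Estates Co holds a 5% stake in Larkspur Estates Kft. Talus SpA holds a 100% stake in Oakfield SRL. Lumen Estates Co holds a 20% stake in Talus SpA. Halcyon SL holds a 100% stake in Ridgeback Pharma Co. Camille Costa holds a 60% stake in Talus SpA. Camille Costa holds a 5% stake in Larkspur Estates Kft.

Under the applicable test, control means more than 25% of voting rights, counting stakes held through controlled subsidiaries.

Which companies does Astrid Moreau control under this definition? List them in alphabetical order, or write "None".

Astrid holds 26% of Halcyon, so Astrid controls Halcyon.
Halcyon holds 100% of Ridgeback, so Astrid controls Ridgeback.
Halcyon holds 90% of Larkspur, so Astrid controls Larkspur.
No other company's threshold is met.

Halcyon SL, Larkspur Estates Kft, Ridgeback Pharma Co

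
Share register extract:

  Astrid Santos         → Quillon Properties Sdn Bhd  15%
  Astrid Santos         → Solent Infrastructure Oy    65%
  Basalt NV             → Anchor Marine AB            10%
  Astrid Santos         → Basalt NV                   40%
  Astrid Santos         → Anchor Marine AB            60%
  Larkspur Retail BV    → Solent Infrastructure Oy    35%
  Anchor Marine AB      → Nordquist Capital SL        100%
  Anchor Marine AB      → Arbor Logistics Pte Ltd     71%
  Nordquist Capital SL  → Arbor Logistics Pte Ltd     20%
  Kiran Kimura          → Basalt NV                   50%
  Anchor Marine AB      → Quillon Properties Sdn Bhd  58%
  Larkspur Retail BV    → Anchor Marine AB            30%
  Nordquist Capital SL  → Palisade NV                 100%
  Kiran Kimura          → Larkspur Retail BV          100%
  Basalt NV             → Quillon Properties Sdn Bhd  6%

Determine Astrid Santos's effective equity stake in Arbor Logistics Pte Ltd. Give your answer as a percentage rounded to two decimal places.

58.24%

Astrid reaches Arbor along 4 paths.
Via Anchor: 60% × 71% = 42.6%.
Via Basalt → Anchor: 40% × 10% × 71% = 2.84%.
Via Anchor → Nordquist: 60% × 100% × 20% = 12%.
Via Basalt → Anchor → Nordquist: 40% × 10% × 100% × 20% = 0.8%.
Total: 42.6% + 2.84% + 12% + 0.8% = 58.24%.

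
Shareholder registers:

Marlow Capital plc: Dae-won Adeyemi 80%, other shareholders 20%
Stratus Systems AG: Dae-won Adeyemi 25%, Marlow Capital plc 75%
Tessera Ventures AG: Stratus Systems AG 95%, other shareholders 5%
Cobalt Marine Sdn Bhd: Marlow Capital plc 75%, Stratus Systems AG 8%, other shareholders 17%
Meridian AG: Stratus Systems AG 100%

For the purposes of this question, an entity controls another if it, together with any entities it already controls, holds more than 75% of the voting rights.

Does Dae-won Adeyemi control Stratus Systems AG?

Yes

Dae-won holds 80% of Marlow, so Dae-won controls Marlow.
Dae-won and Marlow together hold 25% + 75% = 100% of Stratus, so Dae-won controls Stratus.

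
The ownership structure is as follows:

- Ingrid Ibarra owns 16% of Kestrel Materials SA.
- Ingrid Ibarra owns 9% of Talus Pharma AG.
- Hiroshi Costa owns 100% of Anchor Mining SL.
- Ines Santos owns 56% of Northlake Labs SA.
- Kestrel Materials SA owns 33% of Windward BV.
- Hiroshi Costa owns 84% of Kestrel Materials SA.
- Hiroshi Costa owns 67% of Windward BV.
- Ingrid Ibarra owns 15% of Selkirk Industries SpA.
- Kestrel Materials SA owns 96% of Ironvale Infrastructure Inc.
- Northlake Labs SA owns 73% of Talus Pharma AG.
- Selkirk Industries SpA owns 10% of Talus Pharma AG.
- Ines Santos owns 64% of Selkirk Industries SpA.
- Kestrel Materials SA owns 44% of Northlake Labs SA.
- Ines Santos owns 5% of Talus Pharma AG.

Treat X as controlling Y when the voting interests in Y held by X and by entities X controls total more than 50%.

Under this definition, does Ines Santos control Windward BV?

No

Ines holds 56% of Northlake, so Ines controls Northlake.
Ines holds 64% of Selkirk, so Ines controls Selkirk.
Selkirk and Northlake and Ines together hold 10% + 73% + 5% = 88% of Talus, so Ines controls Talus.
Neither Ines nor any entity Ines controls holds any voting interest in Windward.
So Ines does not control Windward.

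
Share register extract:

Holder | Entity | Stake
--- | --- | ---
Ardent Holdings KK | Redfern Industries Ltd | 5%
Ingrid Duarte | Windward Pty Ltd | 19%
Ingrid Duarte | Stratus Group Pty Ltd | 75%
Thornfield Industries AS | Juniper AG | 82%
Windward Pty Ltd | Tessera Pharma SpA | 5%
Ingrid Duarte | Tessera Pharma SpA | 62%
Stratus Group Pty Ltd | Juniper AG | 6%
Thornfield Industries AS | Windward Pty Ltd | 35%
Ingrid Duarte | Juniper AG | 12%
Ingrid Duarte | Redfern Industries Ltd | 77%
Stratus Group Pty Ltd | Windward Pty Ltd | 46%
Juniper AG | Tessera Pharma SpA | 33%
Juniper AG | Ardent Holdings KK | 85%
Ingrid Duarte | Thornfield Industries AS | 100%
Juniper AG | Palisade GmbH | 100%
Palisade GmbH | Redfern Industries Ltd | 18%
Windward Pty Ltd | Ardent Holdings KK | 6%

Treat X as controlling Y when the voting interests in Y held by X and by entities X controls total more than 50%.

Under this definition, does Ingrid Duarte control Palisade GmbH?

Yes

Ingrid holds 100% of Thornfield, so Ingrid controls Thornfield.
Ingrid holds 75% of Stratus, so Ingrid controls Stratus.
Thornfield and Stratus and Ingrid together hold 82% + 6% + 12% = 100% of Juniper, so Ingrid controls Juniper.
Juniper holds 100% of Palisade, so Ingrid controls Palisade.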